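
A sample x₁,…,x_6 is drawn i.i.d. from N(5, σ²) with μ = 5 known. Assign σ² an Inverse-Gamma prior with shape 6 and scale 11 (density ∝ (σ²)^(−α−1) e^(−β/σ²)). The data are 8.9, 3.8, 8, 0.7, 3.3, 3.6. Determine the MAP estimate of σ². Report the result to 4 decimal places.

Sum of squared deviations about the known mean: SS = (8.9−5)² + (3.8−5)² + (8−5)² + (0.7−5)² + (3.3−5)² + (3.6−5)² = 48.99.
The Normal likelihood contributes (σ²)^(−n/2) exp(−SS/(2σ²)), so the posterior is Inverse-Gamma(α + n/2, β + SS/2) = Inverse-Gamma(9, 35.495).
The mode of Inverse-Gamma(a, b) is b/(a+1) = 35.495/10 ≈ 3.5495.

σ̂²_MAP = 3.5495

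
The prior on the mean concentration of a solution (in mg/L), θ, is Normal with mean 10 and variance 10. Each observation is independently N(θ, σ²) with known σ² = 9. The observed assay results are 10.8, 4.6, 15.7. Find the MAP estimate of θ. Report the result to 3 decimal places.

θ̂_MAP = 10.282

n = 3; x̄ = (10.8 + 4.6 + 15.7)/3 = 31.1/3 = 311/30 ≈ 10.3667.
For a Normal prior and Normal likelihood with known variance, the posterior is Normal; its mode equals its mean, the precision-weighted average.
Prior precision 1/σ₀² = 1/10 = 0.1; data precision n/σ² = 3/9 = 1/3.
θ̂ = (0.1·10 + (1/3)·(311/30)) / (0.1 + 1/3) = (401/90)/(13/30) = 401/39 ≈ 10.282.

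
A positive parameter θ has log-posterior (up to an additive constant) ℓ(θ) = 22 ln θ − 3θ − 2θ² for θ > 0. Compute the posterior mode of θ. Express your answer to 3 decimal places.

ℓ'(θ) = 22/θ − 3 − 4θ. Setting this to zero and multiplying by θ: 4θ² + 3θ − 22 = 0.
θ = (−3 + √(3² + 4·4·22)) / (2·4) = (−3 + √361) / 8 = (−3 + 19)/8 = 2.
ℓ''(θ) = −22/θ² − 4 < 0, confirming a maximum.

θ̂_MAP = 2.000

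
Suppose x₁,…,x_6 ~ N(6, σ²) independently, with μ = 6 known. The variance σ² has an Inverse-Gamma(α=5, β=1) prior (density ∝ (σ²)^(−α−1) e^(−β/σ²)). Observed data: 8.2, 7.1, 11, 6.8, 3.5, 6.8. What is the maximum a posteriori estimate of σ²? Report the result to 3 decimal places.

σ̂²_MAP = 2.254

Sum of squared deviations about the known mean: SS = (8.2−6)² + (7.1−6)² + (11−6)² + (6.8−6)² + (3.5−6)² + (6.8−6)² = 38.58.
The Normal likelihood contributes (σ²)^(−n/2) exp(−SS/(2σ²)), so the posterior is Inverse-Gamma(α + n/2, β + SS/2) = Inverse-Gamma(8, 20.29).
The mode of Inverse-Gamma(a, b) is b/(a+1) = 20.29/9 ≈ 2.254.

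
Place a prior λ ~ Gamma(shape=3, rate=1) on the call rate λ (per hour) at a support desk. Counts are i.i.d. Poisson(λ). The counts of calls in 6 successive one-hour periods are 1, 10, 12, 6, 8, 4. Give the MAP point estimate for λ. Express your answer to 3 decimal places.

λ̂_MAP = 6.143

Σxᵢ = 1+10+12+6+8+4 = 41, with n = 6.
Posterior ∝ λ^2e^(−1λ) · λ^41e^(−6λ) = λ^43e^(−7λ), i.e. Gamma(shape=44, rate=7).
The mode of a Gamma(a, b) with a ≥ 1 (shape–rate) is (a−1)/b = 43/7 ≈ 6.143.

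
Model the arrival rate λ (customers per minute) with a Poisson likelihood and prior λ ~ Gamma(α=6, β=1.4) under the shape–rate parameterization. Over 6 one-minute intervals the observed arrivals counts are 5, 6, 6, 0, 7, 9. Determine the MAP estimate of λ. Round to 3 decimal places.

Σxᵢ = 5+6+6+0+7+9 = 33, with n = 6.
Posterior ∝ λ^5e^(−1.4λ) · λ^33e^(−6λ) = λ^38e^(−7.4λ), i.e. Gamma(shape=39, rate=7.4).
The mode of a Gamma(a, b) with a ≥ 1 (shape–rate) is (a−1)/b = 38/7.4 ≈ 5.135.

λ̂_MAP = 5.135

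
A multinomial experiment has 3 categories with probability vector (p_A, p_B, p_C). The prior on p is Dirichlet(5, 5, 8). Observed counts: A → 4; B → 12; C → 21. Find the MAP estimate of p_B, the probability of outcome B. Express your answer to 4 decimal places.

MAP estimate of p_B = 0.3077

The posterior is Dirichlet(αᵢ + nᵢ) = Dirichlet(9, 17, 29).
For a Dirichlet(a₁,…,a_K) with all aᵢ > 1, the mode has j-th component (aⱼ − 1)/(Σaᵢ − K).
Here Σaᵢ = 55 and K = 3, so p_B = (17 − 1)/(55 − 3) = 16/52 ≈ 0.3077.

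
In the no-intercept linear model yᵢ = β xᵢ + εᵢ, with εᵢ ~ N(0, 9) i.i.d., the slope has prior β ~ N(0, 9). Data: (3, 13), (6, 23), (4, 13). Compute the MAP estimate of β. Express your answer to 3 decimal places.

β̂_MAP = 3.694

log p(β | y) = −Σ(yᵢ − βxᵢ)²/(2·9) − β²/(2·9) + const.
Setting the derivative to zero: Σxᵢ(yᵢ − βxᵢ)/9 − β/9 = 0, so β = Σxᵢyᵢ / (Σxᵢ² + σ²/τ²).
Σxᵢyᵢ = 3·13 + 6·23 + 4·13 = 229; Σxᵢ² = 61; σ²/τ² = 1.
β̂_MAP = 229 / (61 + 1) = 229/62 ≈ 3.694.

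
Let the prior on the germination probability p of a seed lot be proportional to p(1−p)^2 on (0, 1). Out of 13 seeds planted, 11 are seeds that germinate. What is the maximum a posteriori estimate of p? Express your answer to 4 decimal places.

p̂_MAP = 0.7500

The prior density ∝ p(1−p)^2 is the kernel of Beta(2, 3).
Data: 11 successes in 13 trials. The binomial likelihood contributes p^11(1−p)^2, so the posterior is Beta(2+11, 3+2) = Beta(13, 5).
For Beta(a, b) with a, b > 1 the mode is (a−1)/(a+b−2) = 12/16 ≈ 0.7500.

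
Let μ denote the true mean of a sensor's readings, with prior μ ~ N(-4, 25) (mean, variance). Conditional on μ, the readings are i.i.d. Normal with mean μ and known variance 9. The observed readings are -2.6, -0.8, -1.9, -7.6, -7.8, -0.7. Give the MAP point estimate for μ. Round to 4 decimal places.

n = 6; x̄ = ((-2.6) + (-0.8) + (-1.9) + (-7.6) + (-7.8) + (-0.7))/6 = -21.4/6 = -107/30 ≈ -3.5667.
For a Normal prior and Normal likelihood with known variance, the posterior is Normal; its mode equals its mean, the precision-weighted average.
Prior precision 1/σ₀² = 1/25 = 0.04; data precision n/σ² = 6/9 = 2/3.
μ̂ = (0.04·(-4) + (2/3)·(-107/30)) / (0.04 + 2/3) = (-571/225)/(53/75) = -571/159 ≈ -3.5912.

μ̂_MAP = -3.5912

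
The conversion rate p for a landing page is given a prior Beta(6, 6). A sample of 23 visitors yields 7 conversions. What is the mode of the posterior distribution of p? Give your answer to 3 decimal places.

Prior: Beta(6, 6).
Data: 7 successes in 23 trials. The binomial likelihood contributes p^7(1−p)^16, so the posterior is Beta(6+7, 6+16) = Beta(13, 22).
For Beta(a, b) with a, b > 1 the mode is (a−1)/(a+b−2) = 12/33 ≈ 0.364.

p̂_MAP = 0.364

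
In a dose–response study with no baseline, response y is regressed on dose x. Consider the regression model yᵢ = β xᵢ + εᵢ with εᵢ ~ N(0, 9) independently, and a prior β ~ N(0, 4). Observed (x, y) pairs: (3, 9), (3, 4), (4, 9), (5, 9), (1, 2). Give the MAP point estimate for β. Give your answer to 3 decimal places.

β̂_MAP = 1.960

log p(β | y) = −Σ(yᵢ − βxᵢ)²/(2·9) − β²/(2·4) + const.
Setting the derivative to zero: Σxᵢ(yᵢ − βxᵢ)/9 − β/4 = 0, so β = Σxᵢyᵢ / (Σxᵢ² + σ²/τ²).
Σxᵢyᵢ = 3·9 + 3·4 + 4·9 + 5·9 + 1·2 = 122; Σxᵢ² = 60; σ²/τ² = 2.25.
β̂_MAP = 122 / (60 + 2.25) = 122/62.25 ≈ 1.960.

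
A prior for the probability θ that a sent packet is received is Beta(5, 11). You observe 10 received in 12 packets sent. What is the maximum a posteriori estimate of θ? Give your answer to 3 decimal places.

θ̂_MAP = 0.538

Prior: Beta(5, 11).
Data: 10 successes in 12 trials. The binomial likelihood contributes θ^10(1−θ)^2, so the posterior is Beta(5+10, 11+2) = Beta(15, 13).
For Beta(a, b) with a, b > 1 the mode is (a−1)/(a+b−2) = 14/26 ≈ 0.538.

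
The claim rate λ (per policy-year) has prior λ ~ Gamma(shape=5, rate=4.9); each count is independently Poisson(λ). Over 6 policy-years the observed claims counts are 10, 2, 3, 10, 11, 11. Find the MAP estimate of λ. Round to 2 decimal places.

λ̂_MAP = 4.68

Σxᵢ = 10+2+3+10+11+11 = 47, with n = 6.
Posterior ∝ λ^4e^(−4.9λ) · λ^47e^(−6λ) = λ^51e^(−10.9λ), i.e. Gamma(shape=52, rate=10.9).
The mode of a Gamma(a, b) with a ≥ 1 (shape–rate) is (a−1)/b = 51/10.9 ≈ 4.68.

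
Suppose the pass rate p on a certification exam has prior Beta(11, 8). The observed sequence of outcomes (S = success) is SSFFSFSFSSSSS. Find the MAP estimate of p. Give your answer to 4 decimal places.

p̂_MAP = 0.6333

Prior: Beta(11, 8).
Data: 9 successes in 13 trials (from the sequence). The binomial likelihood contributes p^9(1−p)^4, so the posterior is Beta(11+9, 8+4) = Beta(20, 12).
For Beta(a, b) with a, b > 1 the mode is (a−1)/(a+b−2) = 19/30 ≈ 0.6333.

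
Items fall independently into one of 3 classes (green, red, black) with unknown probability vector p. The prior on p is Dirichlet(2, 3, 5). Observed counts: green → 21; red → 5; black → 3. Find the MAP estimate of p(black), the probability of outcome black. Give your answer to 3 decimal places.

MAP estimate of p(black) = 0.194

The posterior is Dirichlet(αᵢ + nᵢ) = Dirichlet(23, 8, 8).
For a Dirichlet(a₁,…,a_K) with all aᵢ > 1, the mode has j-th component (aⱼ − 1)/(Σaᵢ − K).
Here Σaᵢ = 39 and K = 3, so p(black) = (8 − 1)/(39 − 3) = 7/36 ≈ 0.194.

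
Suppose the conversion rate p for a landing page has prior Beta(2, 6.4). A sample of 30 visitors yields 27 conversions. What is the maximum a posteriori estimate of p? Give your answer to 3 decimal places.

Prior: Beta(2, 6.4).
Data: 27 successes in 30 trials. The binomial likelihood contributes p^27(1−p)^3, so the posterior is Beta(2+27, 6.4+3) = Beta(29, 9.4).
For Beta(a, b) with a, b > 1 the mode is (a−1)/(a+b−2) = 28/36.4 ≈ 0.769.

p̂_MAP = 0.769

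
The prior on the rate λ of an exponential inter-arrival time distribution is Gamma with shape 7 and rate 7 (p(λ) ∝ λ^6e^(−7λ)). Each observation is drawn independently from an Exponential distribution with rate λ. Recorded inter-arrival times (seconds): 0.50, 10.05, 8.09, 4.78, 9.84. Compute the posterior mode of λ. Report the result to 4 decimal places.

The Exponential(rate=λ) likelihood is ∝ λ^n e^(−λΣtᵢ). Here n = 5 and Σtᵢ = 0.50 + 10.05 + 8.09 + 4.78 + 9.84 = 33.26.
Posterior ∝ λ^6e^(−7λ) · λ^5e^(−33.26λ) = λ^11e^(−40.26λ), i.e. Gamma(12, 40.26).
Mode = (a−1)/b = 11/40.26 ≈ 0.2732.

λ̂_MAP = 0.2732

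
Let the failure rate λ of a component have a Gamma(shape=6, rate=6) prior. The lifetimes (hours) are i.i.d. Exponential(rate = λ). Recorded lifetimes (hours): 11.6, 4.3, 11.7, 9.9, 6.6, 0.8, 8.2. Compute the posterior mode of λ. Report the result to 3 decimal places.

λ̂_MAP = 0.203

The Exponential(rate=λ) likelihood is ∝ λ^n e^(−λΣtᵢ). Here n = 7 and Σtᵢ = 11.6 + 4.3 + 11.7 + 9.9 + 6.6 + 0.8 + 8.2 = 53.1.
Posterior ∝ λ^5e^(−6λ) · λ^7e^(−53.1λ) = λ^12e^(−59.1λ), i.e. Gamma(13, 59.1).
Mode = (a−1)/b = 12/59.1 ≈ 0.203.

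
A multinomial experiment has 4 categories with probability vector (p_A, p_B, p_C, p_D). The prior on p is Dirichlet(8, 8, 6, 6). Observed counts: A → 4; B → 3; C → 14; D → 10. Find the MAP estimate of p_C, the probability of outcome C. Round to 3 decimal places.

MAP estimate of p_C = 0.345

The posterior is Dirichlet(αᵢ + nᵢ) = Dirichlet(12, 11, 20, 16).
For a Dirichlet(a₁,…,a_K) with all aᵢ > 1, the mode has j-th component (aⱼ − 1)/(Σaᵢ − K).
Here Σaᵢ = 59 and K = 4, so p_C = (20 − 1)/(59 − 4) = 19/55 ≈ 0.345.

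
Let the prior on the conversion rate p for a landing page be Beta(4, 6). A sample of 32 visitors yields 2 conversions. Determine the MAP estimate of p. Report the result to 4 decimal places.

p̂_MAP = 0.1250

Prior: Beta(4, 6).
Data: 2 successes in 32 trials. The binomial likelihood contributes p^2(1−p)^30, so the posterior is Beta(4+2, 6+30) = Beta(6, 36).
For Beta(a, b) with a, b > 1 the mode is (a−1)/(a+b−2) = 5/40 ≈ 0.1250.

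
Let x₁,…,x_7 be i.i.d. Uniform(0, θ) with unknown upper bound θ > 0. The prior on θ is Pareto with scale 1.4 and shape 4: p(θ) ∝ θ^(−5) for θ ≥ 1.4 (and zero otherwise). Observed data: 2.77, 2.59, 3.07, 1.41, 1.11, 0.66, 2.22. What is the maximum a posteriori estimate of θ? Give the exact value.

The Uniform(0, θ) likelihood is θ^(−n) for θ ≥ max(xᵢ), zero otherwise. Here max(xᵢ) = 3.07.
Posterior ∝ θ^(−5) · θ^(−7) = θ^(−12) on θ ≥ max(1.4, 3.07) = 3.07.
This density is strictly decreasing in θ, so the posterior mode lies at the lower boundary of the support.

θ̂_MAP = 3.07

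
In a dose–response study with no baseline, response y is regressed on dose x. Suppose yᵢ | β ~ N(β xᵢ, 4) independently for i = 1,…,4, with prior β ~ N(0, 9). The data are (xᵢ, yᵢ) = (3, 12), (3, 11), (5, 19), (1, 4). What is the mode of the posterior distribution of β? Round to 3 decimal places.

β̂_MAP = 3.780

log p(β | y) = −Σ(yᵢ − βxᵢ)²/(2·4) − β²/(2·9) + const.
Setting the derivative to zero: Σxᵢ(yᵢ − βxᵢ)/4 − β/9 = 0, so β = Σxᵢyᵢ / (Σxᵢ² + σ²/τ²).
Σxᵢyᵢ = 3·12 + 3·11 + 5·19 + 1·4 = 168; Σxᵢ² = 44; σ²/τ² = 4/9.
β̂_MAP = 168 / (44 + 4/9) = 168/(400/9) = 189/50 ≈ 3.780.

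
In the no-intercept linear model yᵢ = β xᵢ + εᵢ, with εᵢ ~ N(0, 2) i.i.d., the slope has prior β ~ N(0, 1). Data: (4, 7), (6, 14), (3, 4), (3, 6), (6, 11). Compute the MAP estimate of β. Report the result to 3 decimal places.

log p(β | y) = −Σ(yᵢ − βxᵢ)²/(2·2) − β²/(2·1) + const.
Setting the derivative to zero: Σxᵢ(yᵢ − βxᵢ)/2 − β/1 = 0, so β = Σxᵢyᵢ / (Σxᵢ² + σ²/τ²).
Σxᵢyᵢ = 4·7 + 6·14 + 3·4 + 3·6 + 6·11 = 208; Σxᵢ² = 106; σ²/τ² = 2.
β̂_MAP = 208 / (106 + 2) = 208/108 ≈ 1.926.

β̂_MAP = 1.926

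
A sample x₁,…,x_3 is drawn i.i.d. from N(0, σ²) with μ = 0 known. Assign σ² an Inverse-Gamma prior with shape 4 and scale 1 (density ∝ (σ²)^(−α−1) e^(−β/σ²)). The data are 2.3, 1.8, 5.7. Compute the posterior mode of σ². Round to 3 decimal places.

σ̂²_MAP = 3.309

Sum of squared deviations about the known mean: SS = (2.3−0)² + (1.8−0)² + (5.7−0)² = 41.02.
The Normal likelihood contributes (σ²)^(−n/2) exp(−SS/(2σ²)), so the posterior is Inverse-Gamma(α + n/2, β + SS/2) = Inverse-Gamma(5.5, 21.51).
The mode of Inverse-Gamma(a, b) is b/(a+1) = 21.51/6.5 ≈ 3.309.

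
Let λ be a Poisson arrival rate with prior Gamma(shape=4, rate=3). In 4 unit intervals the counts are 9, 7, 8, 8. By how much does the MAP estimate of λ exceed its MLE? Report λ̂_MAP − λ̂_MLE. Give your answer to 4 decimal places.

Σxᵢ = 32. Posterior is Gamma(36, 7); MAP = (36−1)/7 = 35/7 ≈ 5.00000.
MLE = x̄ = 32/4 ≈ 8.00000.
Difference = 35/7 − 32/4 = -3 ≈ -3.0000.

MAP − MLE = -3.0000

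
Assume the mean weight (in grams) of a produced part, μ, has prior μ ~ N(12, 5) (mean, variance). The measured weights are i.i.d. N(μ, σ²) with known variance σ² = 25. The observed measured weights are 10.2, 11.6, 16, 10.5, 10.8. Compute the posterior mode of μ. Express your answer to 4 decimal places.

μ̂_MAP = 11.9100

n = 5; x̄ = (10.2 + 11.6 + 16 + 10.5 + 10.8)/5 = 59.1/5 = 11.82.
For a Normal prior and Normal likelihood with known variance, the posterior is Normal; its mode equals its mean, the precision-weighted average.
Prior precision 1/σ₀² = 1/5 = 0.2; data precision n/σ² = 5/25 = 0.2.
μ̂ = (0.2·12 + 0.2·11.82) / (0.2 + 0.2) = 4.764/0.4 = 11.9100.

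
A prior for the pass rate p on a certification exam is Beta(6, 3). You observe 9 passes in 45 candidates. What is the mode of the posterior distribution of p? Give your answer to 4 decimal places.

p̂_MAP = 0.2692

Prior: Beta(6, 3).
Data: 9 successes in 45 trials. The binomial likelihood contributes p^9(1−p)^36, so the posterior is Beta(6+9, 3+36) = Beta(15, 39).
For Beta(a, b) with a, b > 1 the mode is (a−1)/(a+b−2) = 14/52 ≈ 0.2692.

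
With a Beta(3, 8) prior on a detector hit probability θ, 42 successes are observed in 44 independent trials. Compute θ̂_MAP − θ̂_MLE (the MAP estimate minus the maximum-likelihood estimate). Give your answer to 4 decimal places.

MAP − MLE = -0.1244

Posterior is Beta(45, 10); MAP = (45−1)/(55−2) = 44/53 ≈ 0.83019.
MLE ignores the prior: θ̂_MLE = k/n = 42/44 ≈ 0.95455.
Difference = 44/53 − 42/44 = -145/1166 ≈ -0.1244.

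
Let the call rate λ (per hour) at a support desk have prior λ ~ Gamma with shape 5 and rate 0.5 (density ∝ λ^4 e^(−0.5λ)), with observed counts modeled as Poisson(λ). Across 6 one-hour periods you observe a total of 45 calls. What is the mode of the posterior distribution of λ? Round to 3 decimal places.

Σxᵢ = 45, n = 6.
Posterior ∝ λ^4e^(−0.5λ) · λ^45e^(−6λ) = λ^49e^(−6.5λ), i.e. Gamma(shape=50, rate=6.5).
The mode of a Gamma(a, b) with a ≥ 1 (shape–rate) is (a−1)/b = 49/6.5 ≈ 7.538.

λ̂_MAP = 7.538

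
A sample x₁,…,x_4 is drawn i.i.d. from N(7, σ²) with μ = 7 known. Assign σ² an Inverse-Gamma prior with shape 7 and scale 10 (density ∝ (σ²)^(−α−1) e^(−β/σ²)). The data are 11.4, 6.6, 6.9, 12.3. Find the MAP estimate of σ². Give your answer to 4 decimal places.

Sum of squared deviations about the known mean: SS = (11.4−7)² + (6.6−7)² + (6.9−7)² + (12.3−7)² = 47.62.
The Normal likelihood contributes (σ²)^(−n/2) exp(−SS/(2σ²)), so the posterior is Inverse-Gamma(α + n/2, β + SS/2) = Inverse-Gamma(9, 33.81).
The mode of Inverse-Gamma(a, b) is b/(a+1) = 33.81/10 ≈ 3.3810.

σ̂²_MAP = 3.3810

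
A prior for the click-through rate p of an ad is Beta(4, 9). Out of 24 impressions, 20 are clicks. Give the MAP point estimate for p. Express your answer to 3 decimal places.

Prior: Beta(4, 9).
Data: 20 successes in 24 trials. The binomial likelihood contributes p^20(1−p)^4, so the posterior is Beta(4+20, 9+4) = Beta(24, 13).
For Beta(a, b) with a, b > 1 the mode is (a−1)/(a+b−2) = 23/35 ≈ 0.657.

p̂_MAP = 0.657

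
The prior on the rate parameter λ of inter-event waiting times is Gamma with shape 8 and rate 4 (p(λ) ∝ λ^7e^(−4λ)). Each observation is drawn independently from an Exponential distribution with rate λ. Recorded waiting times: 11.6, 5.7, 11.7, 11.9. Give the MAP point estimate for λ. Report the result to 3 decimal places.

λ̂_MAP = 0.245

The Exponential(rate=λ) likelihood is ∝ λ^n e^(−λΣtᵢ). Here n = 4 and Σtᵢ = 11.6 + 5.7 + 11.7 + 11.9 = 40.9.
Posterior ∝ λ^7e^(−4λ) · λ^4e^(−40.9λ) = λ^11e^(−44.9λ), i.e. Gamma(12, 44.9).
Mode = (a−1)/b = 11/44.9 ≈ 0.245.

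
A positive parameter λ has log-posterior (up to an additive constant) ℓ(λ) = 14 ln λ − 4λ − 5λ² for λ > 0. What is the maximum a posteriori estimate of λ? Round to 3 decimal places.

λ̂_MAP = 1.000

ℓ'(λ) = 14/λ − 4 − 10λ. Setting this to zero and multiplying by λ: 10λ² + 4λ − 14 = 0.
λ = (−4 + √(4² + 4·10·14)) / (2·10) = (−4 + √576) / 20 = (−4 + 24)/20 = 1.
ℓ''(λ) = −14/λ² − 10 < 0, confirming a maximum.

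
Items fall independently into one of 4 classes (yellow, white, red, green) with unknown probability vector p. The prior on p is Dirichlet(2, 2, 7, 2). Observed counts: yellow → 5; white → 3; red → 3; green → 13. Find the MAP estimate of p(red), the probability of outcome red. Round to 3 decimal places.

MAP estimate of p(red) = 0.273

The posterior is Dirichlet(αᵢ + nᵢ) = Dirichlet(7, 5, 10, 15).
For a Dirichlet(a₁,…,a_K) with all aᵢ > 1, the mode has j-th component (aⱼ − 1)/(Σaᵢ − K).
Here Σaᵢ = 37 and K = 4, so p(red) = (10 − 1)/(37 − 4) = 9/33 ≈ 0.273.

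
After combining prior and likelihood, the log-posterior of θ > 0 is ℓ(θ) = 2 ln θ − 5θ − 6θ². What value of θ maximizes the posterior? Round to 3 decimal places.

ℓ'(θ) = 2/θ − 5 − 12θ. Setting this to zero and multiplying by θ: 12θ² + 5θ − 2 = 0.
θ = (−5 + √(5² + 4·12·2)) / (2·12) = (−5 + √121) / 24 = (−5 + 11)/24 = 1/4.
ℓ''(θ) = −2/θ² − 12 < 0, confirming a maximum.

θ̂_MAP = 0.250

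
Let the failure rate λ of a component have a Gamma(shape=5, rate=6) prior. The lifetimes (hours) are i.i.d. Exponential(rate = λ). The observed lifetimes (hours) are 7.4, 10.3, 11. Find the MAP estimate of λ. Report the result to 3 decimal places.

λ̂_MAP = 0.202

The Exponential(rate=λ) likelihood is ∝ λ^n e^(−λΣtᵢ). Here n = 3 and Σtᵢ = 7.4 + 10.3 + 11 = 28.7.
Posterior ∝ λ^4e^(−6λ) · λ^3e^(−28.7λ) = λ^7e^(−34.7λ), i.e. Gamma(8, 34.7).
Mode = (a−1)/b = 7/34.7 ≈ 0.202.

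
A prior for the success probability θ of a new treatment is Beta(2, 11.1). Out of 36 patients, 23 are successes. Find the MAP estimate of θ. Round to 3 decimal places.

θ̂_MAP = 0.510

Prior: Beta(2, 11.1).
Data: 23 successes in 36 trials. The binomial likelihood contributes θ^23(1−θ)^13, so the posterior is Beta(2+23, 11.1+13) = Beta(25, 24.1).
For Beta(a, b) with a, b > 1 the mode is (a−1)/(a+b−2) = 24/47.1 ≈ 0.510.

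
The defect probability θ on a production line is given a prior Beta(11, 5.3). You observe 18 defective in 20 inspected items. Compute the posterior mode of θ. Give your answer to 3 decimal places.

θ̂_MAP = 0.816

Prior: Beta(11, 5.3).
Data: 18 successes in 20 trials. The binomial likelihood contributes θ^18(1−θ)^2, so the posterior is Beta(11+18, 5.3+2) = Beta(29, 7.3).
For Beta(a, b) with a, b > 1 the mode is (a−1)/(a+b−2) = 28/34.3 ≈ 0.816.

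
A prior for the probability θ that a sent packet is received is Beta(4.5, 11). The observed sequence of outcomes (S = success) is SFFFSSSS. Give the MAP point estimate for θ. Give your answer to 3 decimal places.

Prior: Beta(4.5, 11).
Data: 5 successes in 8 trials (from the sequence). The binomial likelihood contributes θ^5(1−θ)^3, so the posterior is Beta(4.5+5, 11+3) = Beta(9.5, 14).
For Beta(a, b) with a, b > 1 the mode is (a−1)/(a+b−2) = 8.5/21.5 ≈ 0.395.

θ̂_MAP = 0.395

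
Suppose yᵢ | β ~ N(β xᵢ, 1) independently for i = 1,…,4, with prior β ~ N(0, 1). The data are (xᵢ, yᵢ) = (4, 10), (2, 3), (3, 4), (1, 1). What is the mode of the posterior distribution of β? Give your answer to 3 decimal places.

β̂_MAP = 1.903

log p(β | y) = −Σ(yᵢ − βxᵢ)²/(2·1) − β²/(2·1) + const.
Setting the derivative to zero: Σxᵢ(yᵢ − βxᵢ)/1 − β/1 = 0, so β = Σxᵢyᵢ / (Σxᵢ² + σ²/τ²).
Σxᵢyᵢ = 4·10 + 2·3 + 3·4 + 1·1 = 59; Σxᵢ² = 30; σ²/τ² = 1.
β̂_MAP = 59 / (30 + 1) = 59/31 ≈ 1.903.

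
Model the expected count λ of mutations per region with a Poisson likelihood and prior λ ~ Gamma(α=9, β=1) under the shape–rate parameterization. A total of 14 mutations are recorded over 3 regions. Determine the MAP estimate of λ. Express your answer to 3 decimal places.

Σxᵢ = 14, n = 3.
Posterior ∝ λ^8e^(−1λ) · λ^14e^(−3λ) = λ^22e^(−4λ), i.e. Gamma(shape=23, rate=4).
The mode of a Gamma(a, b) with a ≥ 1 (shape–rate) is (a−1)/b = 22/4 ≈ 5.500.

λ̂_MAP = 5.500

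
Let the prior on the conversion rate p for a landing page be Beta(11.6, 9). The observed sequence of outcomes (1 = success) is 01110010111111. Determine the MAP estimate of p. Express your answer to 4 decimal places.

p̂_MAP = 0.6319

Prior: Beta(11.6, 9).
Data: 10 successes in 14 trials (from the sequence). The binomial likelihood contributes p^10(1−p)^4, so the posterior is Beta(11.6+10, 9+4) = Beta(21.6, 13).
For Beta(a, b) with a, b > 1 the mode is (a−1)/(a+b−2) = 20.6/32.6 ≈ 0.6319.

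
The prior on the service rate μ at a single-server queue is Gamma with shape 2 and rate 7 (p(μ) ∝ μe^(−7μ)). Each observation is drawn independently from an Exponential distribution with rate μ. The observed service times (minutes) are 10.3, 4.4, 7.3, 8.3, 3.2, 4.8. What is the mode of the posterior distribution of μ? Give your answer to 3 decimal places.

The Exponential(rate=μ) likelihood is ∝ μ^n e^(−μΣtᵢ). Here n = 6 and Σtᵢ = 10.3 + 4.4 + 7.3 + 8.3 + 3.2 + 4.8 = 38.3.
Posterior ∝ μe^(−7μ) · μ^6e^(−38.3μ) = μ^7e^(−45.3μ), i.e. Gamma(8, 45.3).
Mode = (a−1)/b = 7/45.3 ≈ 0.155.

μ̂_MAP = 0.155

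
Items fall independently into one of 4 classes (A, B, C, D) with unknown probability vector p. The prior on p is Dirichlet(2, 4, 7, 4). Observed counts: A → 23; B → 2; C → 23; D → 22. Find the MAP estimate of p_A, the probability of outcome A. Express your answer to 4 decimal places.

MAP estimate of p_A = 0.2892

The posterior is Dirichlet(αᵢ + nᵢ) = Dirichlet(25, 6, 30, 26).
For a Dirichlet(a₁,…,a_K) with all aᵢ > 1, the mode has j-th component (aⱼ − 1)/(Σaᵢ − K).
Here Σaᵢ = 87 and K = 4, so p_A = (25 − 1)/(87 − 4) = 24/83 ≈ 0.2892.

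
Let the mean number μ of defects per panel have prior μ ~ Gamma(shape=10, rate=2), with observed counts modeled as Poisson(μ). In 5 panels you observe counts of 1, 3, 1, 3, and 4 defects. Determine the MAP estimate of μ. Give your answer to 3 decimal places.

Σxᵢ = 1+3+1+3+4 = 12, with n = 5.
Posterior ∝ μ^9e^(−2μ) · μ^12e^(−5μ) = μ^21e^(−7μ), i.e. Gamma(shape=22, rate=7).
The mode of a Gamma(a, b) with a ≥ 1 (shape–rate) is (a−1)/b = 21/7 ≈ 3.000.

μ̂_MAP = 3.000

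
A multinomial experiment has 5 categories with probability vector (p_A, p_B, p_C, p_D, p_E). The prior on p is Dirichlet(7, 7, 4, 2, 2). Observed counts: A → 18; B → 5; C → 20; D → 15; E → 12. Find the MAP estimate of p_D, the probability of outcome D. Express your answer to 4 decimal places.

The posterior is Dirichlet(αᵢ + nᵢ) = Dirichlet(25, 12, 24, 17, 14).
For a Dirichlet(a₁,…,a_K) with all aᵢ > 1, the mode has j-th component (aⱼ − 1)/(Σaᵢ − K).
Here Σaᵢ = 92 and K = 5, so p_D = (17 − 1)/(92 − 5) = 16/87 ≈ 0.1839.

MAP estimate of p_D = 0.1839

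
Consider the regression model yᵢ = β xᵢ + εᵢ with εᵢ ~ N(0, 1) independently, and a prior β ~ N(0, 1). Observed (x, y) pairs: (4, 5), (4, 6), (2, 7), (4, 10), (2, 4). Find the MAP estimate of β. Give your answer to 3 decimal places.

log p(β | y) = −Σ(yᵢ − βxᵢ)²/(2·1) − β²/(2·1) + const.
Setting the derivative to zero: Σxᵢ(yᵢ − βxᵢ)/1 − β/1 = 0, so β = Σxᵢyᵢ / (Σxᵢ² + σ²/τ²).
Σxᵢyᵢ = 4·5 + 4·6 + 2·7 + 4·10 + 2·4 = 106; Σxᵢ² = 56; σ²/τ² = 1.
β̂_MAP = 106 / (56 + 1) = 106/57 ≈ 1.860.

β̂_MAP = 1.860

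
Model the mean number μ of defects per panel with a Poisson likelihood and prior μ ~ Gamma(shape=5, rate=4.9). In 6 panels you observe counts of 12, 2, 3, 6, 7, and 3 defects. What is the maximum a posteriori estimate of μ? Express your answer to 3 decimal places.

Σxᵢ = 12+2+3+6+7+3 = 33, with n = 6.
Posterior ∝ μ^4e^(−4.9μ) · μ^33e^(−6μ) = μ^37e^(−10.9μ), i.e. Gamma(shape=38, rate=10.9).
The mode of a Gamma(a, b) with a ≥ 1 (shape–rate) is (a−1)/b = 37/10.9 ≈ 3.394.

μ̂_MAP = 3.394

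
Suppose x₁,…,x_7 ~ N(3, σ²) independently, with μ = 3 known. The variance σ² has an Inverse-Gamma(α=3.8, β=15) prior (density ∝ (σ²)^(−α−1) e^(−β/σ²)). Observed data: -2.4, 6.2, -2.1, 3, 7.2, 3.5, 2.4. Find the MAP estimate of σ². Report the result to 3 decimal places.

Sum of squared deviations about the known mean: SS = (-2.4−3)² + (6.2−3)² + (-2.1−3)² + (3−3)² + (7.2−3)² + (3.5−3)² + (2.4−3)² = 83.66.
The Normal likelihood contributes (σ²)^(−n/2) exp(−SS/(2σ²)), so the posterior is Inverse-Gamma(α + n/2, β + SS/2) = Inverse-Gamma(7.3, 56.83).
The mode of Inverse-Gamma(a, b) is b/(a+1) = 56.83/8.3 ≈ 6.847.

σ̂²_MAP = 6.847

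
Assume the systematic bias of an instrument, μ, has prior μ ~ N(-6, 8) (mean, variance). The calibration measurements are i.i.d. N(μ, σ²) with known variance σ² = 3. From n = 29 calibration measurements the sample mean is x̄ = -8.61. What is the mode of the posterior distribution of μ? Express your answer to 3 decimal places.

n = 29, x̄ = -8.61.
For a Normal prior and Normal likelihood with known variance, the posterior is Normal; its mode equals its mean, the precision-weighted average.
Prior precision 1/σ₀² = 1/8 = 0.125; data precision n/σ² = 29/3.
μ̂ = (0.125·(-6) + (29/3)·(-8.61)) / (0.125 + 29/3) = (-83.98)/(235/24) = -50388/5875 ≈ -8.577.

μ̂_MAP = -8.577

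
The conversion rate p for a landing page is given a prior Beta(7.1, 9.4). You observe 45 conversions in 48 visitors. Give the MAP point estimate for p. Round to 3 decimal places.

p̂_MAP = 0.818

Prior: Beta(7.1, 9.4).
Data: 45 successes in 48 trials. The binomial likelihood contributes p^45(1−p)^3, so the posterior is Beta(7.1+45, 9.4+3) = Beta(52.1, 12.4).
For Beta(a, b) with a, b > 1 the mode is (a−1)/(a+b−2) = 51.1/62.5 ≈ 0.818.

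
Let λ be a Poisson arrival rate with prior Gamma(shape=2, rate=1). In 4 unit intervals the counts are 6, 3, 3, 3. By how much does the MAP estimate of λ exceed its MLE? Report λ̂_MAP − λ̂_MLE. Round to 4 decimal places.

MAP − MLE = -0.5500

Σxᵢ = 15. Posterior is Gamma(17, 5); MAP = (17−1)/5 = 16/5 ≈ 3.20000.
MLE = x̄ = 15/4 ≈ 3.75000.
Difference = 16/5 − 15/4 = -11/20 ≈ -0.5500.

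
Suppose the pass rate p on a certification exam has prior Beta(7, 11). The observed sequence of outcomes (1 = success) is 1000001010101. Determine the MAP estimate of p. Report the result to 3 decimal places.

Prior: Beta(7, 11).
Data: 5 successes in 13 trials (from the sequence). The binomial likelihood contributes p^5(1−p)^8, so the posterior is Beta(7+5, 11+8) = Beta(12, 19).
For Beta(a, b) with a, b > 1 the mode is (a−1)/(a+b−2) = 11/29 ≈ 0.379.

p̂_MAP = 0.379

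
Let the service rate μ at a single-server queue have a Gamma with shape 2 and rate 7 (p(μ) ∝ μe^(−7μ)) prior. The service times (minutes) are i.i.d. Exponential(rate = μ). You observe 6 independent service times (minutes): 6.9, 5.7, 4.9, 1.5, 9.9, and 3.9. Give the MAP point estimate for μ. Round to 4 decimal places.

The Exponential(rate=μ) likelihood is ∝ μ^n e^(−μΣtᵢ). Here n = 6 and Σtᵢ = 6.9 + 5.7 + 4.9 + 1.5 + 9.9 + 3.9 = 32.8.
Posterior ∝ μe^(−7μ) · μ^6e^(−32.8μ) = μ^7e^(−39.8μ), i.e. Gamma(8, 39.8).
Mode = (a−1)/b = 7/39.8 ≈ 0.1759.

μ̂_MAP = 0.1759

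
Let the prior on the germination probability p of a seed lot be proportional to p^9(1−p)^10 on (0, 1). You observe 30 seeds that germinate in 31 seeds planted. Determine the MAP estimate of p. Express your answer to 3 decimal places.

p̂_MAP = 0.780

The prior density ∝ p^9(1−p)^10 is the kernel of Beta(10, 11).
Data: 30 successes in 31 trials. The binomial likelihood contributes p^30(1−p)^1, so the posterior is Beta(10+30, 11+1) = Beta(40, 12).
For Beta(a, b) with a, b > 1 the mode is (a−1)/(a+b−2) = 39/50 ≈ 0.780.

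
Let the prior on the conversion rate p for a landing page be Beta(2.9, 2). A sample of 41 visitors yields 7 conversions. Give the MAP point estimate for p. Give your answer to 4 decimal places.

p̂_MAP = 0.2027

Prior: Beta(2.9, 2).
Data: 7 successes in 41 trials. The binomial likelihood contributes p^7(1−p)^34, so the posterior is Beta(2.9+7, 2+34) = Beta(9.9, 36).
For Beta(a, b) with a, b > 1 the mode is (a−1)/(a+b−2) = 8.9/43.9 ≈ 0.2027.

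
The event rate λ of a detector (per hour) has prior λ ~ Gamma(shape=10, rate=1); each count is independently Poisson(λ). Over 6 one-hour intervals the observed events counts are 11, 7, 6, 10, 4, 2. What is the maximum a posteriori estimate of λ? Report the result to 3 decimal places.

λ̂_MAP = 7.000

Σxᵢ = 11+7+6+10+4+2 = 40, with n = 6.
Posterior ∝ λ^9e^(−1λ) · λ^40e^(−6λ) = λ^49e^(−7λ), i.e. Gamma(shape=50, rate=7).
The mode of a Gamma(a, b) with a ≥ 1 (shape–rate) is (a−1)/b = 49/7 ≈ 7.000.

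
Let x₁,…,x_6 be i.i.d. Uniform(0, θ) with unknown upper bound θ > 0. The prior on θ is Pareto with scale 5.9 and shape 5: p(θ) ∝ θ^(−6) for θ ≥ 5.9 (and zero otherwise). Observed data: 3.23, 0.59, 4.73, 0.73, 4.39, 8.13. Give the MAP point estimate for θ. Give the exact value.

The Uniform(0, θ) likelihood is θ^(−n) for θ ≥ max(xᵢ), zero otherwise. Here max(xᵢ) = 8.13.
Posterior ∝ θ^(−6) · θ^(−6) = θ^(−12) on θ ≥ max(5.9, 8.13) = 8.13.
This density is strictly decreasing in θ, so the posterior mode lies at the lower boundary of the support.

θ̂_MAP = 8.13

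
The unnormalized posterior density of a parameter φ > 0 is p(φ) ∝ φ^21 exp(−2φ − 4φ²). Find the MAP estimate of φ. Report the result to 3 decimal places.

ℓ'(φ) = 21/φ − 2 − 8φ. Setting this to zero and multiplying by φ: 8φ² + 2φ − 21 = 0.
φ = (−2 + √(2² + 4·8·21)) / (2·8) = (−2 + √676) / 16 = (−2 + 26)/16 = 3/2.
ℓ''(φ) = −21/φ² − 8 < 0, confirming a maximum.

φ̂_MAP = 1.500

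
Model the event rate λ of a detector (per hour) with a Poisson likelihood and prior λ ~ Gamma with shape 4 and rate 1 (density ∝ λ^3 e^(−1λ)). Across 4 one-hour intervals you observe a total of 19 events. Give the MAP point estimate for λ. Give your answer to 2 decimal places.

λ̂_MAP = 4.40

Σxᵢ = 19, n = 4.
Posterior ∝ λ^3e^(−1λ) · λ^19e^(−4λ) = λ^22e^(−5λ), i.e. Gamma(shape=23, rate=5).
The mode of a Gamma(a, b) with a ≥ 1 (shape–rate) is (a−1)/b = 22/5 ≈ 4.40.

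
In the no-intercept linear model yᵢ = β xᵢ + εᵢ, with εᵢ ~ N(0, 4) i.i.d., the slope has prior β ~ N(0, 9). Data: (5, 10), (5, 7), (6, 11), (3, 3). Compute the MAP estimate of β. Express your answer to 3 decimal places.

β̂_MAP = 1.676

log p(β | y) = −Σ(yᵢ − βxᵢ)²/(2·4) − β²/(2·9) + const.
Setting the derivative to zero: Σxᵢ(yᵢ − βxᵢ)/4 − β/9 = 0, so β = Σxᵢyᵢ / (Σxᵢ² + σ²/τ²).
Σxᵢyᵢ = 5·10 + 5·7 + 6·11 + 3·3 = 160; Σxᵢ² = 95; σ²/τ² = 4/9.
β̂_MAP = 160 / (95 + 4/9) = 160/(859/9) = 1440/859 ≈ 1.676.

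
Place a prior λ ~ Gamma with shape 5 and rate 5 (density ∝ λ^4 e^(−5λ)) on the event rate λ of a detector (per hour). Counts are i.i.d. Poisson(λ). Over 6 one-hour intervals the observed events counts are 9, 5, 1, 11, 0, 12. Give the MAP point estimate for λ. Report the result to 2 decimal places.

λ̂_MAP = 3.82

Σxᵢ = 9+5+1+11+0+12 = 38, with n = 6.
Posterior ∝ λ^4e^(−5λ) · λ^38e^(−6λ) = λ^42e^(−11λ), i.e. Gamma(shape=43, rate=11).
The mode of a Gamma(a, b) with a ≥ 1 (shape–rate) is (a−1)/b = 42/11 ≈ 3.82.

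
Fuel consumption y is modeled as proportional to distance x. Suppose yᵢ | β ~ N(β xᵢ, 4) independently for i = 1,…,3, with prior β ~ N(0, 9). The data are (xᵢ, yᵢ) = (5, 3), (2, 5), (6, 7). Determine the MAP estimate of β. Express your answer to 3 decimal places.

log p(β | y) = −Σ(yᵢ − βxᵢ)²/(2·4) − β²/(2·9) + const.
Setting the derivative to zero: Σxᵢ(yᵢ − βxᵢ)/4 − β/9 = 0, so β = Σxᵢyᵢ / (Σxᵢ² + σ²/τ²).
Σxᵢyᵢ = 5·3 + 2·5 + 6·7 = 67; Σxᵢ² = 65; σ²/τ² = 4/9.
β̂_MAP = 67 / (65 + 4/9) = 67/(589/9) = 603/589 ≈ 1.024.

β̂_MAP = 1.024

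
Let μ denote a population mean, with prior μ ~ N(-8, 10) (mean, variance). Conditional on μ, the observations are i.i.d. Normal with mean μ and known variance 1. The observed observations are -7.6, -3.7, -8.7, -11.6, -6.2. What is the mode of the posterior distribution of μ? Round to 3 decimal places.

n = 5; x̄ = ((-7.6) + (-3.7) + (-8.7) + (-11.6) + (-6.2))/5 = -37.8/5 = -7.56.
For a Normal prior and Normal likelihood with known variance, the posterior is Normal; its mode equals its mean, the precision-weighted average.
Prior precision 1/σ₀² = 1/10 = 0.1; data precision n/σ² = 5/1 = 5.
μ̂ = (0.1·(-8) + 5·(-7.56)) / (0.1 + 5) = (-38.6)/5.1 = -386/51 ≈ -7.569.

μ̂_MAP = -7.569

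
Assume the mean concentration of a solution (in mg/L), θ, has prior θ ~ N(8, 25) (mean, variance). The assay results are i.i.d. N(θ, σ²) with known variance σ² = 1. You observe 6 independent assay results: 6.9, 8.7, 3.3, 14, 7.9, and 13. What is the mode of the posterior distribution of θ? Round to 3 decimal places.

n = 6; x̄ = (6.9 + 8.7 + 3.3 + 14 + 7.9 + 13)/6 = 53.8/6 = 269/30 ≈ 8.9667.
For a Normal prior and Normal likelihood with known variance, the posterior is Normal; its mode equals its mean, the precision-weighted average.
Prior precision 1/σ₀² = 1/25 = 0.04; data precision n/σ² = 6/1 = 6.
θ̂ = (0.04·8 + 6·(269/30)) / (0.04 + 6) = 54.12/6.04 = 1353/151 ≈ 8.960.

θ̂_MAP = 8.960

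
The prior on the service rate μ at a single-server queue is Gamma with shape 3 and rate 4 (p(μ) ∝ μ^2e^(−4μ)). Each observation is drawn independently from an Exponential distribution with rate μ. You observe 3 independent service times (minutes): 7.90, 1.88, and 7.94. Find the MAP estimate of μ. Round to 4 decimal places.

μ̂_MAP = 0.2302

The Exponential(rate=μ) likelihood is ∝ μ^n e^(−μΣtᵢ). Here n = 3 and Σtᵢ = 7.90 + 1.88 + 7.94 = 17.72.
Posterior ∝ μ^2e^(−4μ) · μ^3e^(−17.72μ) = μ^5e^(−21.72μ), i.e. Gamma(6, 21.72).
Mode = (a−1)/b = 5/21.72 ≈ 0.2302.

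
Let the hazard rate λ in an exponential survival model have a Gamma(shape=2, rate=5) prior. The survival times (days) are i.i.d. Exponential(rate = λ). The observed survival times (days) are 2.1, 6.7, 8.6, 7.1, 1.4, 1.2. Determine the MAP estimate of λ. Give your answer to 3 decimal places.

λ̂_MAP = 0.218

The Exponential(rate=λ) likelihood is ∝ λ^n e^(−λΣtᵢ). Here n = 6 and Σtᵢ = 2.1 + 6.7 + 8.6 + 7.1 + 1.4 + 1.2 = 27.1.
Posterior ∝ λe^(−5λ) · λ^6e^(−27.1λ) = λ^7e^(−32.1λ), i.e. Gamma(8, 32.1).
Mode = (a−1)/b = 7/32.1 ≈ 0.218.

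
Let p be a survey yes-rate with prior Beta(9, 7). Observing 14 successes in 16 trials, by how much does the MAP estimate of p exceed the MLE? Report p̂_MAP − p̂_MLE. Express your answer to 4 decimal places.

MAP − MLE = -0.1417

Posterior is Beta(23, 9); MAP = (23−1)/(32−2) = 22/30 ≈ 0.73333.
MLE ignores the prior: p̂_MLE = k/n = 14/16 ≈ 0.87500.
Difference = 22/30 − 14/16 = -17/120 ≈ -0.1417.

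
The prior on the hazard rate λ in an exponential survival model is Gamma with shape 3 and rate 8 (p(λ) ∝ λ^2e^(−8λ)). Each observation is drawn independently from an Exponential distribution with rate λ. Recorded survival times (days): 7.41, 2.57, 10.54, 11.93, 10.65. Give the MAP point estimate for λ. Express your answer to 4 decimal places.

The Exponential(rate=λ) likelihood is ∝ λ^n e^(−λΣtᵢ). Here n = 5 and Σtᵢ = 7.41 + 2.57 + 10.54 + 11.93 + 10.65 = 43.10.
Posterior ∝ λ^2e^(−8λ) · λ^5e^(−43.10λ) = λ^7e^(−51.10λ), i.e. Gamma(8, 51.10).
Mode = (a−1)/b = 7/51.10 ≈ 0.1370.

λ̂_MAP = 0.1370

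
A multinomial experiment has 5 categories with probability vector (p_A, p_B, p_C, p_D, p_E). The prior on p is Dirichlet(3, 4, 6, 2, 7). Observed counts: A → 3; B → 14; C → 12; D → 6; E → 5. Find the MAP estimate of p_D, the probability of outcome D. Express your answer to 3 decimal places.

The posterior is Dirichlet(αᵢ + nᵢ) = Dirichlet(6, 18, 18, 8, 12).
For a Dirichlet(a₁,…,a_K) with all aᵢ > 1, the mode has j-th component (aⱼ − 1)/(Σaᵢ − K).
Here Σaᵢ = 62 and K = 5, so p_D = (8 − 1)/(62 − 5) = 7/57 ≈ 0.123.

MAP estimate of p_D = 0.123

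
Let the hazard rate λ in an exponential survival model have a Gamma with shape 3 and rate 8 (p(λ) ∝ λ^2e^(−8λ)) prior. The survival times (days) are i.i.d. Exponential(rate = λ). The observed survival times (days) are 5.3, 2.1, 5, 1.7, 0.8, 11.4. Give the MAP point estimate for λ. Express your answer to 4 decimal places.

λ̂_MAP = 0.2332

The Exponential(rate=λ) likelihood is ∝ λ^n e^(−λΣtᵢ). Here n = 6 and Σtᵢ = 5.3 + 2.1 + 5 + 1.7 + 0.8 + 11.4 = 26.3.
Posterior ∝ λ^2e^(−8λ) · λ^6e^(−26.3λ) = λ^8e^(−34.3λ), i.e. Gamma(9, 34.3).
Mode = (a−1)/b = 8/34.3 ≈ 0.2332.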